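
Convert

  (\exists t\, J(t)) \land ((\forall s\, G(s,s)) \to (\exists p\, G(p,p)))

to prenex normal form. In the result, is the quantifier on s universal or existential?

existential

Eliminate → and ↔ using ¬ and ∨.
  (\exists t\, J(t)) \land (\neg (\forall s\, G(s,s)) \lor (\exists p\, G(p,p)))
Drive negations inward (¬∀x A ≡ ∃x ¬A, ¬∃x A ≡ ∀x ¬A, De Morgan for ∧/∨):
  (\exists t\, J(t)) \land ((\exists s\, \neg G(s,s)) \lor (\exists p\, G(p,p)))
All bound variables are already distinct, so no renaming is needed.
Pull the quantifiers to the front (each side's bound variable is not free in the other side):
  \exists t\, \exists s\, \exists p\, (J(t) \land (\neg G(s,s) \lor G(p,p)))
The quantifier \forall s sits under an odd number of negations (counting the antecedent side of each →), so it flips to \exists s.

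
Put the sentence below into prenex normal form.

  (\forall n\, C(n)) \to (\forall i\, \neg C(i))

Rewrite implications/biconditionals: A → B as ¬A ∨ B.
  \neg (\forall n\, C(n)) \lor (\forall i\, \neg C(i))
Push ¬ through the quantifiers and connectives to reach negation normal form:
  (\exists n\, \neg C(n)) \lor (\forall i\, \neg C(i))
All bound variables are already distinct, so no renaming is needed.
Finally move all quantifiers to the prefix:
  \exists n\, \forall i\, (\neg C(n) \lor \neg C(i))

\exists n\, \forall i\, (\neg C(n) \lor \neg C(i))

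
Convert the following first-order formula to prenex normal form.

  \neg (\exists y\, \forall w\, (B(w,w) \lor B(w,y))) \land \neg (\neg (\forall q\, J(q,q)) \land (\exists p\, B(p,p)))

\forall y\, \exists w\, \forall q\, \forall p\, (\neg B(w,w) \land \neg B(w,y) \land (J(q,q) \lor \neg B(p,p)))

Drive negations inward (¬∀x A ≡ ∃x ¬A, ¬∃x A ≡ ∀x ¬A, De Morgan for ∧/∨):
  (\forall y\, \exists w\, (\neg B(w,w) \land \neg B(w,y))) \land ((\forall q\, J(q,q)) \lor (\forall p\, \neg B(p,p)))
All bound variables are already distinct, so no renaming is needed.
Pull the quantifiers to the front (each side's bound variable is not free in the other side):
  \forall y\, \exists w\, \forall q\, \forall p\, (\neg B(w,w) \land \neg B(w,y) \land (J(q,q) \lor \neg B(p,p)))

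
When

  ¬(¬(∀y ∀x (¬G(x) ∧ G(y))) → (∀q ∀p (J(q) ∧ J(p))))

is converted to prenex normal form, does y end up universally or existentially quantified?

existential

Eliminate → and ↔ using ¬ and ∨.
  ¬(¬¬(∀y ∀x (¬G(x) ∧ G(y))) ∨ (∀q ∀p (J(q) ∧ J(p))))
Move each ¬ inward, flipping quantifiers it crosses:
  (∃y ∃x (G(x) ∨ ¬G(y))) ∧ (∃q ∃p (¬J(q) ∨ ¬J(p)))
All bound variables are already distinct, so no renaming is needed.
Extract every quantifier outward, since the variables are now distinct and don't occur free across branches:
  ∃y ∃x ∃q ∃p ((G(x) ∨ ¬G(y)) ∧ (¬J(q) ∨ ¬J(p)))
The quantifier ∀y sits under an odd number of negations (counting the antecedent side of each →), so it flips to ∃y.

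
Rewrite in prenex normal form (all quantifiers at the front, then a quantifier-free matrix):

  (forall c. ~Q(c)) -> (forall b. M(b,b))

exists c. forall b. (Q(c) | M(b,b))

Eliminate → and ↔ using ¬ and ∨.
  ~(forall c. ~Q(c)) | (forall b. M(b,b))
Move each ¬ inward, flipping quantifiers it crosses:
  (exists c. Q(c)) | (forall b. M(b,b))
Finally move all quantifiers to the prefix:
  exists c. forall b. (Q(c) | M(b,b))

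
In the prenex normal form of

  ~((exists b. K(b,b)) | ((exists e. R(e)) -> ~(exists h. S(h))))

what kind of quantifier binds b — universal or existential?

Eliminate → and ↔ using ¬ and ∨.
  ~((exists b. K(b,b)) | ~(exists e. R(e)) | ~(exists h. S(h)))
Move each ¬ inward, flipping quantifiers it crosses:
  (forall b. ~K(b,b)) & (exists e. R(e)) & (exists h. S(h))
Pull the quantifiers to the front (each side's bound variable is not free in the other side):
  forall b. exists e. exists h. (~K(b,b) & R(e) & S(h))
The quantifier exists b sits under an odd number of negations (counting the antecedent side of each →), so it flips to forall b.

universal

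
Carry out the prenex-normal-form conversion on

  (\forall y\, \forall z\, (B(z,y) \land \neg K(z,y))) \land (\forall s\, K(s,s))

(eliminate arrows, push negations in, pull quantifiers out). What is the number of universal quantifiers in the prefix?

3

All bound variables are already distinct, so no renaming is needed.
Pull the quantifiers to the front (each side's bound variable is not free in the other side):
  \forall y\, \forall z\, \forall s\, (B(z,y) \land \neg K(z,y) \land K(s,s))
The prefix is \forall y \forall z \forall s: 3 universal, 0 existential.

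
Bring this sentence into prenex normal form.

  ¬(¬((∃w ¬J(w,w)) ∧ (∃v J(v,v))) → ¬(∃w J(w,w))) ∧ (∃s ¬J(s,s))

Rewrite implications/biconditionals: A → B as ¬A ∨ B.
  ¬(¬¬((∃w ¬J(w,w)) ∧ (∃v J(v,v))) ∨ ¬(∃w J(w,w))) ∧ (∃s ¬J(s,s))
Move each ¬ inward, flipping quantifiers it crosses:
  ((∀w J(w,w)) ∨ (∀v ¬J(v,v))) ∧ (∃w J(w,w)) ∧ (∃s ¬J(s,s))
Standardize variables apart so no two quantifiers bind the same name: w↦v1.
  ((∀w J(w,w)) ∨ (∀v ¬J(v,v))) ∧ (∃v1 J(v1,v1)) ∧ (∃s ¬J(s,s))
Finally move all quantifiers to the prefix:
  ∀w ∀v ∃v1 ∃s ((J(w,w) ∨ ¬J(v,v)) ∧ J(v1,v1) ∧ ¬J(s,s))

∀w ∀v ∃v1 ∃s ((J(w,w) ∨ ¬J(v,v)) ∧ J(v1,v1) ∧ ¬J(s,s))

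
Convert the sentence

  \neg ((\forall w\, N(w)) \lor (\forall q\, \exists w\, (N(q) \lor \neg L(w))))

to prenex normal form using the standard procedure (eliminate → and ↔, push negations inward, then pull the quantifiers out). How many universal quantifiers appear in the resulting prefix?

1

Push ¬ through the quantifiers and connectives to reach negation normal form:
  (\exists w\, \neg N(w)) \land (\exists q\, \forall w\, (\neg N(q) \land L(w)))
Give each quantifier a distinct variable: w↦u1.
  (\exists w\, \neg N(w)) \land (\exists q\, \forall u1\, (\neg N(q) \land L(u1)))
Finally move all quantifiers to the prefix:
  \exists w\, \exists q\, \forall u1\, (\neg N(w) \land \neg N(q) \land L(u1))
The prefix is \exists w \exists q \forall u1: 1 universal, 2 existential.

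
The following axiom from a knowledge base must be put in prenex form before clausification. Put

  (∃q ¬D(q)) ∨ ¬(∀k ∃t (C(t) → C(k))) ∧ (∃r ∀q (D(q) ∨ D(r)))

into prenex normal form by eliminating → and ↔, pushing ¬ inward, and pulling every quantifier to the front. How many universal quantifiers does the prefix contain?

First replace A → B with ¬A ∨ B.
  (∃q ¬D(q)) ∨ ¬(∀k ∃t (¬C(t) ∨ C(k))) ∧ (∃r ∀q (D(q) ∨ D(r)))
Push ¬ through the quantifiers and connectives to reach negation normal form:
  (∃q ¬D(q)) ∨ (∃k ∀t (C(t) ∧ ¬C(k))) ∧ (∃r ∀q (D(q) ∨ D(r)))
Rename bound variables to avoid capture: q↦y1.
  (∃q ¬D(q)) ∨ (∃k ∀t (C(t) ∧ ¬C(k))) ∧ (∃r ∀y1 (D(y1) ∨ D(r)))
Finally move all quantifiers to the prefix:
  ∃q ∃k ∀t ∃r ∀y1 (¬D(q) ∨ C(t) ∧ ¬C(k) ∧ (D(y1) ∨ D(r)))
The prefix is ∃q ∃k ∀t ∃r ∀y1: 2 universal, 3 existential.

2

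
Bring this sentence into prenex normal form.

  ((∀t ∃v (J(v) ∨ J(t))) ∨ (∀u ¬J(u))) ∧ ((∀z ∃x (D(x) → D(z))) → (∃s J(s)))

Rewrite implications/biconditionals: A → B as ¬A ∨ B.
  ((∀t ∃v (J(v) ∨ J(t))) ∨ (∀u ¬J(u))) ∧ (¬(∀z ∃x (¬D(x) ∨ D(z))) ∨ (∃s J(s)))
Push ¬ through the quantifiers and connectives to reach negation normal form:
  ((∀t ∃v (J(v) ∨ J(t))) ∨ (∀u ¬J(u))) ∧ ((∃z ∀x (D(x) ∧ ¬D(z))) ∨ (∃s J(s)))
All bound variables are already distinct, so no renaming is needed.
Extract every quantifier outward, since the variables are now distinct and don't occur free across branches:
  ∀t ∃v ∀u ∃z ∀x ∃s ((J(v) ∨ J(t) ∨ ¬J(u)) ∧ (D(x) ∧ ¬D(z) ∨ J(s)))

∀t ∃v ∀u ∃z ∀x ∃s ((J(v) ∨ J(t) ∨ ¬J(u)) ∧ (D(x) ∧ ¬D(z) ∨ J(s)))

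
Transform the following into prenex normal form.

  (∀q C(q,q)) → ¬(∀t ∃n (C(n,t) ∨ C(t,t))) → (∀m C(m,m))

∃q ∀t ∃n ∀m (¬C(q,q) ∨ C(n,t) ∨ C(t,t) ∨ C(m,m))

Rewrite implications/biconditionals: A → B as ¬A ∨ B.
  ¬(∀q C(q,q)) ∨ ¬¬(∀t ∃n (C(n,t) ∨ C(t,t))) ∨ (∀m C(m,m))
Drive negations inward (¬∀x A ≡ ∃x ¬A, ¬∃x A ≡ ∀x ¬A, De Morgan for ∧/∨):
  (∃q ¬C(q,q)) ∨ (∀t ∃n (C(n,t) ∨ C(t,t))) ∨ (∀m C(m,m))
All bound variables are already distinct, so no renaming is needed.
Extract every quantifier outward, since the variables are now distinct and don't occur free across branches:
  ∃q ∀t ∃n ∀m (¬C(q,q) ∨ C(n,t) ∨ C(t,t) ∨ C(m,m))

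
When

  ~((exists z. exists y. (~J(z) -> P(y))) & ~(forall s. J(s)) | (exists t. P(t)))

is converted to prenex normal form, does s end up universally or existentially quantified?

First replace A → B with ¬A ∨ B.
  ~((exists z. exists y. (~~J(z) | P(y))) & ~(forall s. J(s)) | (exists t. P(t)))
Drive negations inward (¬∀x A ≡ ∃x ¬A, ¬∃x A ≡ ∀x ¬A, De Morgan for ∧/∨):
  ((forall z. forall y. (~J(z) & ~P(y))) | (forall s. J(s))) & (forall t. ~P(t))
Finally move all quantifiers to the prefix:
  forall z. forall y. forall s. forall t. ((~J(z) & ~P(y) | J(s)) & ~P(t))
The quantifier forall s sits under an even number of negations (counting the antecedent side of each →), so it remains universal.

universal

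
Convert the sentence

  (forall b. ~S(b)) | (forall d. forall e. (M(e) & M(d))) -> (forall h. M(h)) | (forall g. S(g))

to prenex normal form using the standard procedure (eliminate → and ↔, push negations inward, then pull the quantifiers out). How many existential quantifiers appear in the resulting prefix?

Rewrite implications/biconditionals: A → B as ¬A ∨ B.
  ~((forall b. ~S(b)) | (forall d. forall e. (M(e) & M(d)))) | (forall h. M(h)) | (forall g. S(g))
Push ¬ through the quantifiers and connectives to reach negation normal form:
  (exists b. S(b)) & (exists d. exists e. (~M(e) | ~M(d))) | (forall h. M(h)) | (forall g. S(g))
All bound variables are already distinct, so no renaming is needed.
Extract every quantifier outward, since the variables are now distinct and don't occur free across branches:
  exists b. exists d. exists e. forall h. forall g. (S(b) & (~M(e) | ~M(d)) | M(h) | S(g))
The prefix is exists b exists d exists e forall h forall g: 2 universal, 3 existential.

3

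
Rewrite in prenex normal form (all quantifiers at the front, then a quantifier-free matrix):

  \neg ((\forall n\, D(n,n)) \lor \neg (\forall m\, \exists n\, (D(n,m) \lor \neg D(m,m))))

Drive negations inward (¬∀x A ≡ ∃x ¬A, ¬∃x A ≡ ∀x ¬A, De Morgan for ∧/∨):
  (\exists n\, \neg D(n,n)) \land (\forall m\, \exists n\, (D(n,m) \lor \neg D(m,m)))
Rename bound variables to avoid capture: n↦t.
  (\exists n\, \neg D(n,n)) \land (\forall m\, \exists t\, (D(t,m) \lor \neg D(m,m)))
Pull the quantifiers to the front (each side's bound variable is not free in the other side):
  \exists n\, \forall m\, \exists t\, (\neg D(n,n) \land (D(t,m) \lor \neg D(m,m)))

\exists n\, \forall m\, \exists t\, (\neg D(n,n) \land (D(t,m) \lor \neg D(m,m)))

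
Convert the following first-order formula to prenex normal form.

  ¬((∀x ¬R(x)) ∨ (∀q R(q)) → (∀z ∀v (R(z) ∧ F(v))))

∀x ∀q ∃z ∃v ((¬R(x) ∨ R(q)) ∧ (¬R(z) ∨ ¬F(v)))

First replace A → B with ¬A ∨ B.
  ¬(¬((∀x ¬R(x)) ∨ (∀q R(q))) ∨ (∀z ∀v (R(z) ∧ F(v))))
Drive negations inward (¬∀x A ≡ ∃x ¬A, ¬∃x A ≡ ∀x ¬A, De Morgan for ∧/∨):
  ((∀x ¬R(x)) ∨ (∀q R(q))) ∧ (∃z ∃v (¬R(z) ∨ ¬F(v)))
Extract every quantifier outward, since the variables are now distinct and don't occur free across branches:
  ∀x ∀q ∃z ∃v ((¬R(x) ∨ R(q)) ∧ (¬R(z) ∨ ¬F(v)))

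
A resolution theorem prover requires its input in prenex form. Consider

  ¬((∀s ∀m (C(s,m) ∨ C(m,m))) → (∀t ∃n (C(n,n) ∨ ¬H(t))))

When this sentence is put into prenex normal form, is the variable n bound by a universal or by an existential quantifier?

Rewrite implications/biconditionals: A → B as ¬A ∨ B.
  ¬(¬(∀s ∀m (C(s,m) ∨ C(m,m))) ∨ (∀t ∃n (C(n,n) ∨ ¬H(t))))
Push ¬ through the quantifiers and connectives to reach negation normal form:
  (∀s ∀m (C(s,m) ∨ C(m,m))) ∧ (∃t ∀n (¬C(n,n) ∧ H(t)))
All bound variables are already distinct, so no renaming is needed.
Pull the quantifiers to the front (each side's bound variable is not free in the other side):
  ∀s ∀m ∃t ∀n ((C(s,m) ∨ C(m,m)) ∧ ¬C(n,n) ∧ H(t))
The quantifier ∃n sits under an odd number of negations (counting the antecedent side of each →), so it flips to ∀n.

universal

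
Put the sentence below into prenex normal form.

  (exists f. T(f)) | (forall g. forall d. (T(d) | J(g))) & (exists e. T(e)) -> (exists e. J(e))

forall f. exists g. exists d. forall e. exists x1. (~T(f) & (~T(d) & ~J(g) | ~T(e)) | J(x1))

First replace A → B with ¬A ∨ B.
  ~((exists f. T(f)) | (forall g. forall d. (T(d) | J(g))) & (exists e. T(e))) | (exists e. J(e))
Drive negations inward (¬∀x A ≡ ∃x ¬A, ¬∃x A ≡ ∀x ¬A, De Morgan for ∧/∨):
  (forall f. ~T(f)) & ((exists g. exists d. (~T(d) & ~J(g))) | (forall e. ~T(e))) | (exists e. J(e))
Give each quantifier a distinct variable: e↦x1.
  (forall f. ~T(f)) & ((exists g. exists d. (~T(d) & ~J(g))) | (forall e. ~T(e))) | (exists x1. J(x1))
Finally move all quantifiers to the prefix:
  forall f. exists g. exists d. forall e. exists x1. (~T(f) & (~T(d) & ~J(g) | ~T(e)) | J(x1))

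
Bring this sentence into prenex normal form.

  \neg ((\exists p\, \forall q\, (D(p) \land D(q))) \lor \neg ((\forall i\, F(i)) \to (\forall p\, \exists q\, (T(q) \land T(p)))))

First replace A → B with ¬A ∨ B.
  \neg ((\exists p\, \forall q\, (D(p) \land D(q))) \lor \neg (\neg (\forall i\, F(i)) \lor (\forall p\, \exists q\, (T(q) \land T(p)))))
Drive negations inward (¬∀x A ≡ ∃x ¬A, ¬∃x A ≡ ∀x ¬A, De Morgan for ∧/∨):
  (\forall p\, \exists q\, (\neg D(p) \lor \neg D(q))) \land ((\exists i\, \neg F(i)) \lor (\forall p\, \exists q\, (T(q) \land T(p))))
Give each quantifier a distinct variable: p↦z, q↦y.
  (\forall p\, \exists q\, (\neg D(p) \lor \neg D(q))) \land ((\exists i\, \neg F(i)) \lor (\forall z\, \exists y\, (T(y) \land T(z))))
Extract every quantifier outward, since the variables are now distinct and don't occur free across branches:
  \forall p\, \exists q\, \exists i\, \forall z\, \exists y\, ((\neg D(p) \lor \neg D(q)) \land (\neg F(i) \lor T(y) \land T(z)))

\forall p\, \exists q\, \exists i\, \forall z\, \exists y\, ((\neg D(p) \lor \neg D(q)) \land (\neg F(i) \lor T(y) \land T(z)))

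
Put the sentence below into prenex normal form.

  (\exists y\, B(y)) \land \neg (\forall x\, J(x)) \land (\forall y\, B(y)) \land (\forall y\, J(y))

Push ¬ through the quantifiers and connectives to reach negation normal form:
  (\exists y\, B(y)) \land (\exists x\, \neg J(x)) \land (\forall y\, B(y)) \land (\forall y\, J(y))
Standardize variables apart so no two quantifiers bind the same name: y↦x1, y↦z.
  (\exists y\, B(y)) \land (\exists x\, \neg J(x)) \land (\forall x1\, B(x1)) \land (\forall z\, J(z))
Extract every quantifier outward, since the variables are now distinct and don't occur free across branches:
  \exists y\, \exists x\, \forall x1\, \forall z\, (B(y) \land \neg J(x) \land B(x1) \land J(z))

\exists y\, \exists x\, \forall x1\, \forall z\, (B(y) \land \neg J(x) \land B(x1) \land J(z))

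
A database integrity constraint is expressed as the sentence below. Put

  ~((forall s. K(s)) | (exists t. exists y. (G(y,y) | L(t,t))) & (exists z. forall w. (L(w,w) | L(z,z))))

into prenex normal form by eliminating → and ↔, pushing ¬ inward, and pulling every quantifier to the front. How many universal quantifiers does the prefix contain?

3

Drive negations inward (¬∀x A ≡ ∃x ¬A, ¬∃x A ≡ ∀x ¬A, De Morgan for ∧/∨):
  (exists s. ~K(s)) & ((forall t. forall y. (~G(y,y) & ~L(t,t))) | (forall z. exists w. (~L(w,w) & ~L(z,z))))
All bound variables are already distinct, so no renaming is needed.
Pull the quantifiers to the front (each side's bound variable is not free in the other side):
  exists s. forall t. forall y. forall z. exists w. (~K(s) & (~G(y,y) & ~L(t,t) | ~L(w,w) & ~L(z,z)))
The prefix is exists s forall t forall y forall z exists w: 3 universal, 2 existential.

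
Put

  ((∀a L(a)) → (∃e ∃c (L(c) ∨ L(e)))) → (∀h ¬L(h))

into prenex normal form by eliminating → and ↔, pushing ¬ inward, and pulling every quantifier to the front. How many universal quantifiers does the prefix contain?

4

Rewrite implications/biconditionals: A → B as ¬A ∨ B.
  ¬(¬(∀a L(a)) ∨ (∃e ∃c (L(c) ∨ L(e)))) ∨ (∀h ¬L(h))
Move each ¬ inward, flipping quantifiers it crosses:
  (∀a L(a)) ∧ (∀e ∀c (¬L(c) ∧ ¬L(e))) ∨ (∀h ¬L(h))
Pull the quantifiers to the front (each side's bound variable is not free in the other side):
  ∀a ∀e ∀c ∀h (L(a) ∧ ¬L(c) ∧ ¬L(e) ∨ ¬L(h))
The prefix is ∀a ∀e ∀c ∀h: 4 universal, 0 existential.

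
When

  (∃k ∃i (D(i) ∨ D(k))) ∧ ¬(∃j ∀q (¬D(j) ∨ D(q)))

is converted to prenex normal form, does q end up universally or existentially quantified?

existential

Move each ¬ inward, flipping quantifiers it crosses:
  (∃k ∃i (D(i) ∨ D(k))) ∧ (∀j ∃q (D(j) ∧ ¬D(q)))
Pull the quantifiers to the front (each side's bound variable is not free in the other side):
  ∃k ∃i ∀j ∃q ((D(i) ∨ D(k)) ∧ D(j) ∧ ¬D(q))
The quantifier ∀q sits under an odd number of negations, so it flips to ∃q.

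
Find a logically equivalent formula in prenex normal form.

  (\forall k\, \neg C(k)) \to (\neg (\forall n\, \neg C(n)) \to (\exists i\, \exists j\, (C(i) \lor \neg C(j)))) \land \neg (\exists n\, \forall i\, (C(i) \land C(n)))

Rewrite implications/biconditionals: A → B as ¬A ∨ B.
  \neg (\forall k\, \neg C(k)) \lor (\neg \neg (\forall n\, \neg C(n)) \lor (\exists i\, \exists j\, (C(i) \lor \neg C(j)))) \land \neg (\exists n\, \forall i\, (C(i) \land C(n)))
Push ¬ through the quantifiers and connectives to reach negation normal form:
  (\exists k\, C(k)) \lor ((\forall n\, \neg C(n)) \lor (\exists i\, \exists j\, (C(i) \lor \neg C(j)))) \land (\forall n\, \exists i\, (\neg C(i) \lor \neg C(n)))
Rename bound variables to avoid capture: n↦s, i↦x1.
  (\exists k\, C(k)) \lor ((\forall n\, \neg C(n)) \lor (\exists i\, \exists j\, (C(i) \lor \neg C(j)))) \land (\forall s\, \exists x1\, (\neg C(x1) \lor \neg C(s)))
Extract every quantifier outward, since the variables are now distinct and don't occur free across branches:
  \exists k\, \forall n\, \exists i\, \exists j\, \forall s\, \exists x1\, (C(k) \lor (\neg C(n) \lor C(i) \lor \neg C(j)) \land (\neg C(x1) \lor \neg C(s)))

\exists k\, \forall n\, \exists i\, \exists j\, \forall s\, \exists x1\, (C(k) \lor (\neg C(n) \lor C(i) \lor \neg C(j)) \land (\neg C(x1) \lor \neg C(s)))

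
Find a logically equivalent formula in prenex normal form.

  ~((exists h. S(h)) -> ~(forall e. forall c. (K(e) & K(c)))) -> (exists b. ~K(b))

Rewrite implications/biconditionals: A → B as ¬A ∨ B.
  ~~(~(exists h. S(h)) | ~(forall e. forall c. (K(e) & K(c)))) | (exists b. ~K(b))
Drive negations inward (¬∀x A ≡ ∃x ¬A, ¬∃x A ≡ ∀x ¬A, De Morgan for ∧/∨):
  (forall h. ~S(h)) | (exists e. exists c. (~K(e) | ~K(c))) | (exists b. ~K(b))
All bound variables are already distinct, so no renaming is needed.
Extract every quantifier outward, since the variables are now distinct and don't occur free across branches:
  forall h. exists e. exists c. exists b. (~S(h) | ~K(e) | ~K(c) | ~K(b))

forall h. exists e. exists c. exists b. (~S(h) | ~K(e) | ~K(c) | ~K(b))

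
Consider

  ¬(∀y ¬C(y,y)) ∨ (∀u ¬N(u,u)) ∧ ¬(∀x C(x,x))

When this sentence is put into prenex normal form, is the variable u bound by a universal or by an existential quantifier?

universal

Drive negations inward (¬∀x A ≡ ∃x ¬A, ¬∃x A ≡ ∀x ¬A, De Morgan for ∧/∨):
  (∃y C(y,y)) ∨ (∀u ¬N(u,u)) ∧ (∃x ¬C(x,x))
Extract every quantifier outward, since the variables are now distinct and don't occur free across branches:
  ∃y ∀u ∃x (C(y,y) ∨ ¬N(u,u) ∧ ¬C(x,x))
The quantifier ∀u sits under an even number of negations, so it remains universal.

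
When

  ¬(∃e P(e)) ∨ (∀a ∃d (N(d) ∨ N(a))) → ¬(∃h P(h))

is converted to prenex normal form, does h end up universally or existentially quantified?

universal

First replace A → B with ¬A ∨ B.
  ¬(¬(∃e P(e)) ∨ (∀a ∃d (N(d) ∨ N(a)))) ∨ ¬(∃h P(h))
Drive negations inward (¬∀x A ≡ ∃x ¬A, ¬∃x A ≡ ∀x ¬A, De Morgan for ∧/∨):
  (∃e P(e)) ∧ (∃a ∀d (¬N(d) ∧ ¬N(a))) ∨ (∀h ¬P(h))
All bound variables are already distinct, so no renaming is needed.
Finally move all quantifiers to the prefix:
  ∃e ∃a ∀d ∀h (P(e) ∧ ¬N(d) ∧ ¬N(a) ∨ ¬P(h))
The quantifier ∃h sits under an odd number of negations (counting the antecedent side of each →), so it flips to ∀h.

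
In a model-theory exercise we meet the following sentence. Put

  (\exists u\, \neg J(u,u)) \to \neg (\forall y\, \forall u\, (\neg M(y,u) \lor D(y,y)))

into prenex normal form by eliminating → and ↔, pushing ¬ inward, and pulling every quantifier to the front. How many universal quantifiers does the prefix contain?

1

First replace A → B with ¬A ∨ B.
  \neg (\exists u\, \neg J(u,u)) \lor \neg (\forall y\, \forall u\, (\neg M(y,u) \lor D(y,y)))
Drive negations inward (¬∀x A ≡ ∃x ¬A, ¬∃x A ≡ ∀x ¬A, De Morgan for ∧/∨):
  (\forall u\, J(u,u)) \lor (\exists y\, \exists u\, (M(y,u) \land \neg D(y,y)))
Rename bound variables to avoid capture: u↦c.
  (\forall u\, J(u,u)) \lor (\exists y\, \exists c\, (M(y,c) \land \neg D(y,y)))
Extract every quantifier outward, since the variables are now distinct and don't occur free across branches:
  \forall u\, \exists y\, \exists c\, (J(u,u) \lor M(y,c) \land \neg D(y,y))
The prefix is \forall u \exists y \exists c: 1 universal, 2 existential.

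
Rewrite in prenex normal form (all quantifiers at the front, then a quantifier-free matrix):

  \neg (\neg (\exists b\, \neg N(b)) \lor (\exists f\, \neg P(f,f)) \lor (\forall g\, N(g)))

\exists b\, \forall f\, \exists g\, (\neg N(b) \land P(f,f) \land \neg N(g))

Push ¬ through the quantifiers and connectives to reach negation normal form:
  (\exists b\, \neg N(b)) \land (\forall f\, P(f,f)) \land (\exists g\, \neg N(g))
All bound variables are already distinct, so no renaming is needed.
Extract every quantifier outward, since the variables are now distinct and don't occur free across branches:
  \exists b\, \forall f\, \exists g\, (\neg N(b) \land P(f,f) \land \neg N(g))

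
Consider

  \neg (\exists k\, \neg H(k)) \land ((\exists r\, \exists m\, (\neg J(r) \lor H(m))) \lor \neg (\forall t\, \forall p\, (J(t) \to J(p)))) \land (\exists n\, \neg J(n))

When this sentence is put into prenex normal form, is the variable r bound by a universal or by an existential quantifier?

existential

Rewrite implications/biconditionals: A → B as ¬A ∨ B.
  \neg (\exists k\, \neg H(k)) \land ((\exists r\, \exists m\, (\neg J(r) \lor H(m))) \lor \neg (\forall t\, \forall p\, (\neg J(t) \lor J(p)))) \land (\exists n\, \neg J(n))
Push ¬ through the quantifiers and connectives to reach negation normal form:
  (\forall k\, H(k)) \land ((\exists r\, \exists m\, (\neg J(r) \lor H(m))) \lor (\exists t\, \exists p\, (J(t) \land \neg J(p)))) \land (\exists n\, \neg J(n))
Extract every quantifier outward, since the variables are now distinct and don't occur free across branches:
  \forall k\, \exists r\, \exists m\, \exists t\, \exists p\, \exists n\, (H(k) \land (\neg J(r) \lor H(m) \lor J(t) \land \neg J(p)) \land \neg J(n))
The quantifier \exists r sits under an even number of negations (counting the antecedent side of each →), so it remains existential.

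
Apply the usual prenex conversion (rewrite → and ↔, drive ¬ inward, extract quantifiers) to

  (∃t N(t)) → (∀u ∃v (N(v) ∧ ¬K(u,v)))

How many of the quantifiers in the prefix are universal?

Eliminate → and ↔ using ¬ and ∨.
  ¬(∃t N(t)) ∨ (∀u ∃v (N(v) ∧ ¬K(u,v)))
Push ¬ through the quantifiers and connectives to reach negation normal form:
  (∀t ¬N(t)) ∨ (∀u ∃v (N(v) ∧ ¬K(u,v)))
All bound variables are already distinct, so no renaming is needed.
Pull the quantifiers to the front (each side's bound variable is not free in the other side):
  ∀t ∀u ∃v (¬N(t) ∨ N(v) ∧ ¬K(u,v))
The prefix is ∀t ∀u ∃v: 2 universal, 1 existential.

2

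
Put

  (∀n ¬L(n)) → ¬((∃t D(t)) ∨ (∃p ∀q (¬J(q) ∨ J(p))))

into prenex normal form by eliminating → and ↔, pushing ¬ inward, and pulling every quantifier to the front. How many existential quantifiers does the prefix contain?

2

Eliminate → and ↔ using ¬ and ∨.
  ¬(∀n ¬L(n)) ∨ ¬((∃t D(t)) ∨ (∃p ∀q (¬J(q) ∨ J(p))))
Move each ¬ inward, flipping quantifiers it crosses:
  (∃n L(n)) ∨ (∀t ¬D(t)) ∧ (∀p ∃q (J(q) ∧ ¬J(p)))
Pull the quantifiers to the front (each side's bound variable is not free in the other side):
  ∃n ∀t ∀p ∃q (L(n) ∨ ¬D(t) ∧ J(q) ∧ ¬J(p))
The prefix is ∃n ∀t ∀p ∃q: 2 universal, 2 existential.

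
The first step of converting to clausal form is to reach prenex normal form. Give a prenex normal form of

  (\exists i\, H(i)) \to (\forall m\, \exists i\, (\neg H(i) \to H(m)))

Eliminate → and ↔ using ¬ and ∨.
  \neg (\exists i\, H(i)) \lor (\forall m\, \exists i\, (\neg \neg H(i) \lor H(m)))
Drive negations inward (¬∀x A ≡ ∃x ¬A, ¬∃x A ≡ ∀x ¬A, De Morgan for ∧/∨):
  (\forall i\, \neg H(i)) \lor (\forall m\, \exists i\, (H(i) \lor H(m)))
Give each quantifier a distinct variable: i↦p.
  (\forall i\, \neg H(i)) \lor (\forall m\, \exists p\, (H(p) \lor H(m)))
Pull the quantifiers to the front (each side's bound variable is not free in the other side):
  \forall i\, \forall m\, \exists p\, (\neg H(i) \lor H(p) \lor H(m))

\forall i\, \forall m\, \exists p\, (\neg H(i) \lor H(p) \lor H(m))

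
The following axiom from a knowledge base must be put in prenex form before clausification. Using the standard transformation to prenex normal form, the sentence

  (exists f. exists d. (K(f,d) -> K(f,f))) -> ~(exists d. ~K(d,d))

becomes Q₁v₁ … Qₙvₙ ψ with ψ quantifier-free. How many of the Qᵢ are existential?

0

Rewrite implications/biconditionals: A → B as ¬A ∨ B.
  ~(exists f. exists d. (~K(f,d) | K(f,f))) | ~(exists d. ~K(d,d))
Drive negations inward (¬∀x A ≡ ∃x ¬A, ¬∃x A ≡ ∀x ¬A, De Morgan for ∧/∨):
  (forall f. forall d. (K(f,d) & ~K(f,f))) | (forall d. K(d,d))
Rename bound variables to avoid capture: d↦p.
  (forall f. forall d. (K(f,d) & ~K(f,f))) | (forall p. K(p,p))
Finally move all quantifiers to the prefix:
  forall f. forall d. forall p. (K(f,d) & ~K(f,f) | K(p,p))
The prefix is forall f forall d forall p: 3 universal, 0 existential.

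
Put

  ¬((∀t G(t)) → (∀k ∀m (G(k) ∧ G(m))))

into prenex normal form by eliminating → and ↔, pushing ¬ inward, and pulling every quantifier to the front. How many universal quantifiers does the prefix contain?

Rewrite implications/biconditionals: A → B as ¬A ∨ B.
  ¬(¬(∀t G(t)) ∨ (∀k ∀m (G(k) ∧ G(m))))
Push ¬ through the quantifiers and connectives to reach negation normal form:
  (∀t G(t)) ∧ (∃k ∃m (¬G(k) ∨ ¬G(m)))
Finally move all quantifiers to the prefix:
  ∀t ∃k ∃m (G(t) ∧ (¬G(k) ∨ ¬G(m)))
The prefix is ∀t ∃k ∃m: 1 universal, 2 existential.

1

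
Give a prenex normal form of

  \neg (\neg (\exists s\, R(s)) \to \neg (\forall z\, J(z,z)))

Eliminate → and ↔ using ¬ and ∨.
  \neg (\neg \neg (\exists s\, R(s)) \lor \neg (\forall z\, J(z,z)))
Push ¬ through the quantifiers and connectives to reach negation normal form:
  (\forall s\, \neg R(s)) \land (\forall z\, J(z,z))
Extract every quantifier outward, since the variables are now distinct and don't occur free across branches:
  \forall s\, \forall z\, (\neg R(s) \land J(z,z))

\forall s\, \forall z\, (\neg R(s) \land J(z,z))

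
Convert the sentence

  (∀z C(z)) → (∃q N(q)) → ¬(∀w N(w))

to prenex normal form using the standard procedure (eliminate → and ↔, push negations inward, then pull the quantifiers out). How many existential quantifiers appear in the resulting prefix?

2

Eliminate → and ↔ using ¬ and ∨.
  ¬(∀z C(z)) ∨ ¬(∃q N(q)) ∨ ¬(∀w N(w))
Push ¬ through the quantifiers and connectives to reach negation normal form:
  (∃z ¬C(z)) ∨ (∀q ¬N(q)) ∨ (∃w ¬N(w))
Extract every quantifier outward, since the variables are now distinct and don't occur free across branches:
  ∃z ∀q ∃w (¬C(z) ∨ ¬N(q) ∨ ¬N(w))
The prefix is ∃z ∀q ∃w: 1 universal, 2 existential.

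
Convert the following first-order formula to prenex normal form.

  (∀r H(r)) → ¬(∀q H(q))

∃r ∃q (¬H(r) ∨ ¬H(q))

First replace A → B with ¬A ∨ B.
  ¬(∀r H(r)) ∨ ¬(∀q H(q))
Move each ¬ inward, flipping quantifiers it crosses:
  (∃r ¬H(r)) ∨ (∃q ¬H(q))
All bound variables are already distinct, so no renaming is needed.
Extract every quantifier outward, since the variables are now distinct and don't occur free across branches:
  ∃r ∃q (¬H(r) ∨ ¬H(q))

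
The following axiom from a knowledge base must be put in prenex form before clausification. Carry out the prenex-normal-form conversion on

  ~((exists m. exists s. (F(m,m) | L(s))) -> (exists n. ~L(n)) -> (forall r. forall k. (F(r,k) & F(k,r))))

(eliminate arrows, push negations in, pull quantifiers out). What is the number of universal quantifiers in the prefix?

Rewrite implications/biconditionals: A → B as ¬A ∨ B.
  ~(~(exists m. exists s. (F(m,m) | L(s))) | ~(exists n. ~L(n)) | (forall r. forall k. (F(r,k) & F(k,r))))
Push ¬ through the quantifiers and connectives to reach negation normal form:
  (exists m. exists s. (F(m,m) | L(s))) & (exists n. ~L(n)) & (exists r. exists k. (~F(r,k) | ~F(k,r)))
Extract every quantifier outward, since the variables are now distinct and don't occur free across branches:
  exists m. exists s. exists n. exists r. exists k. ((F(m,m) | L(s)) & ~L(n) & (~F(r,k) | ~F(k,r)))
The prefix is exists m exists s exists n exists r exists k: 0 universal, 5 existential.

0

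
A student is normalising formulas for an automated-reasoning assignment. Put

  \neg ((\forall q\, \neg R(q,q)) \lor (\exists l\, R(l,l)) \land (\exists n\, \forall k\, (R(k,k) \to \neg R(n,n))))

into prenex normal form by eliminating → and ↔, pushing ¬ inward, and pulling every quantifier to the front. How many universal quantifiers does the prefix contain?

2

Rewrite implications/biconditionals: A → B as ¬A ∨ B.
  \neg ((\forall q\, \neg R(q,q)) \lor (\exists l\, R(l,l)) \land (\exists n\, \forall k\, (\neg R(k,k) \lor \neg R(n,n))))
Drive negations inward (¬∀x A ≡ ∃x ¬A, ¬∃x A ≡ ∀x ¬A, De Morgan for ∧/∨):
  (\exists q\, R(q,q)) \land ((\forall l\, \neg R(l,l)) \lor (\forall n\, \exists k\, (R(k,k) \land R(n,n))))
Pull the quantifiers to the front (each side's bound variable is not free in the other side):
  \exists q\, \forall l\, \forall n\, \exists k\, (R(q,q) \land (\neg R(l,l) \lor R(k,k) \land R(n,n)))
The prefix is \exists q \forall l \forall n \exists k: 2 universal, 2 existential.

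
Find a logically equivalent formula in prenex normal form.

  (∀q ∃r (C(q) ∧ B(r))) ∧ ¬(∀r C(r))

∀q ∃r ∃w (C(q) ∧ B(r) ∧ ¬C(w))

Move each ¬ inward, flipping quantifiers it crosses:
  (∀q ∃r (C(q) ∧ B(r))) ∧ (∃r ¬C(r))
Rename bound variables to avoid capture: r↦w.
  (∀q ∃r (C(q) ∧ B(r))) ∧ (∃w ¬C(w))
Finally move all quantifiers to the prefix:
  ∀q ∃r ∃w (C(q) ∧ B(r) ∧ ¬C(w))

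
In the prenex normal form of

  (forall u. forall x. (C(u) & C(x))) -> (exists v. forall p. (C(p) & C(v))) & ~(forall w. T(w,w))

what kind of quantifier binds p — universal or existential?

Rewrite implications/biconditionals: A → B as ¬A ∨ B.
  ~(forall u. forall x. (C(u) & C(x))) | (exists v. forall p. (C(p) & C(v))) & ~(forall w. T(w,w))
Move each ¬ inward, flipping quantifiers it crosses:
  (exists u. exists x. (~C(u) | ~C(x))) | (exists v. forall p. (C(p) & C(v))) & (exists w. ~T(w,w))
All bound variables are already distinct, so no renaming is needed.
Finally move all quantifiers to the prefix:
  exists u. exists x. exists v. forall p. exists w. (~C(u) | ~C(x) | C(p) & C(v) & ~T(w,w))
The quantifier forall p sits under an even number of negations (counting the antecedent side of each →), so it remains universal.

universal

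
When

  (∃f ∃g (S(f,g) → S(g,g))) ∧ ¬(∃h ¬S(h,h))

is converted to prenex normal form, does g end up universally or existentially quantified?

First replace A → B with ¬A ∨ B.
  (∃f ∃g (¬S(f,g) ∨ S(g,g))) ∧ ¬(∃h ¬S(h,h))
Move each ¬ inward, flipping quantifiers it crosses:
  (∃f ∃g (¬S(f,g) ∨ S(g,g))) ∧ (∀h S(h,h))
All bound variables are already distinct, so no renaming is needed.
Finally move all quantifiers to the prefix:
  ∃f ∃g ∀h ((¬S(f,g) ∨ S(g,g)) ∧ S(h,h))
The quantifier ∃g sits under an even number of negations (counting the antecedent side of each →), so it remains existential.

existential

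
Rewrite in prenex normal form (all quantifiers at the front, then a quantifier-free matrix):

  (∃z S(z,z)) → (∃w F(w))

∀z ∃w (¬S(z,z) ∨ F(w))

Rewrite implications/biconditionals: A → B as ¬A ∨ B.
  ¬(∃z S(z,z)) ∨ (∃w F(w))
Drive negations inward (¬∀x A ≡ ∃x ¬A, ¬∃x A ≡ ∀x ¬A, De Morgan for ∧/∨):
  (∀z ¬S(z,z)) ∨ (∃w F(w))
All bound variables are already distinct, so no renaming is needed.
Finally move all quantifiers to the prefix:
  ∀z ∃w (¬S(z,z) ∨ F(w))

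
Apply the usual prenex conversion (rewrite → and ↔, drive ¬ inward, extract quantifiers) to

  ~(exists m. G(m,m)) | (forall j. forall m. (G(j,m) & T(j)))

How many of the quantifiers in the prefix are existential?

0

Push ¬ through the quantifiers and connectives to reach negation normal form:
  (forall m. ~G(m,m)) | (forall j. forall m. (G(j,m) & T(j)))
Standardize variables apart so no two quantifiers bind the same name: m↦x.
  (forall m. ~G(m,m)) | (forall j. forall x. (G(j,x) & T(j)))
Pull the quantifiers to the front (each side's bound variable is not free in the other side):
  forall m. forall j. forall x. (~G(m,m) | G(j,x) & T(j))
The prefix is forall m forall j forall x: 3 universal, 0 existential.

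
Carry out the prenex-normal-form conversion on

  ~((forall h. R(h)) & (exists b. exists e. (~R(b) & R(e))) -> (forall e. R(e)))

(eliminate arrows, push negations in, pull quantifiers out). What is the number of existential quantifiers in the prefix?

3

Eliminate → and ↔ using ¬ and ∨.
  ~(~((forall h. R(h)) & (exists b. exists e. (~R(b) & R(e)))) | (forall e. R(e)))
Move each ¬ inward, flipping quantifiers it crosses:
  (forall h. R(h)) & (exists b. exists e. (~R(b) & R(e))) & (exists e. ~R(e))
Rename bound variables to avoid capture: e↦t.
  (forall h. R(h)) & (exists b. exists e. (~R(b) & R(e))) & (exists t. ~R(t))
Finally move all quantifiers to the prefix:
  forall h. exists b. exists e. exists t. (R(h) & ~R(b) & R(e) & ~R(t))
The prefix is forall h exists b exists e exists t: 1 universal, 3 existential.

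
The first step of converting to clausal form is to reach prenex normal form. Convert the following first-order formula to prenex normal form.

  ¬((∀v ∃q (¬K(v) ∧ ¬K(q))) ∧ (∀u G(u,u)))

Drive negations inward (¬∀x A ≡ ∃x ¬A, ¬∃x A ≡ ∀x ¬A, De Morgan for ∧/∨):
  (∃v ∀q (K(v) ∨ K(q))) ∨ (∃u ¬G(u,u))
All bound variables are already distinct, so no renaming is needed.
Pull the quantifiers to the front (each side's bound variable is not free in the other side):
  ∃v ∀q ∃u (K(v) ∨ K(q) ∨ ¬G(u,u))

∃v ∀q ∃u (K(v) ∨ K(q) ∨ ¬G(u,u))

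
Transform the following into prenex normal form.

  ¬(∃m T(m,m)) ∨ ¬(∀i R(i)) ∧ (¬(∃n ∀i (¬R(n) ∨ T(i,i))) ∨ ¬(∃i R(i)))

Push ¬ through the quantifiers and connectives to reach negation normal form:
  (∀m ¬T(m,m)) ∨ (∃i ¬R(i)) ∧ ((∀n ∃i (R(n) ∧ ¬T(i,i))) ∨ (∀i ¬R(i)))
Rename bound variables to avoid capture: i↦x, i↦u.
  (∀m ¬T(m,m)) ∨ (∃i ¬R(i)) ∧ ((∀n ∃x (R(n) ∧ ¬T(x,x))) ∨ (∀u ¬R(u)))
Extract every quantifier outward, since the variables are now distinct and don't occur free across branches:
  ∀m ∃i ∀n ∃x ∀u (¬T(m,m) ∨ ¬R(i) ∧ (R(n) ∧ ¬T(x,x) ∨ ¬R(u)))

∀m ∃i ∀n ∃x ∀u (¬T(m,m) ∨ ¬R(i) ∧ (R(n) ∧ ¬T(x,x) ∨ ¬R(u)))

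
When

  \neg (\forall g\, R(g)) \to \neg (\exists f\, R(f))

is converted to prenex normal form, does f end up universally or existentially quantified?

universal

Eliminate → and ↔ using ¬ and ∨.
  \neg \neg (\forall g\, R(g)) \lor \neg (\exists f\, R(f))
Move each ¬ inward, flipping quantifiers it crosses:
  (\forall g\, R(g)) \lor (\forall f\, \neg R(f))
All bound variables are already distinct, so no renaming is needed.
Finally move all quantifiers to the prefix:
  \forall g\, \forall f\, (R(g) \lor \neg R(f))
The quantifier \exists f sits under an odd number of negations (counting the antecedent side of each →), so it flips to \forall f.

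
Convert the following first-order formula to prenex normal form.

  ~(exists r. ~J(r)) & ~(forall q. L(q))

Move each ¬ inward, flipping quantifiers it crosses:
  (forall r. J(r)) & (exists q. ~L(q))
Pull the quantifiers to the front (each side's bound variable is not free in the other side):
  forall r. exists q. (J(r) & ~L(q))

forall r. exists q. (J(r) & ~L(q))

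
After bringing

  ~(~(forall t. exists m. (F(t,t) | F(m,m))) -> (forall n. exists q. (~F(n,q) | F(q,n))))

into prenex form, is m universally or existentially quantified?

universal

Eliminate → and ↔ using ¬ and ∨.
  ~(~~(forall t. exists m. (F(t,t) | F(m,m))) | (forall n. exists q. (~F(n,q) | F(q,n))))
Push ¬ through the quantifiers and connectives to reach negation normal form:
  (exists t. forall m. (~F(t,t) & ~F(m,m))) & (exists n. forall q. (F(n,q) & ~F(q,n)))
All bound variables are already distinct, so no renaming is needed.
Pull the quantifiers to the front (each side's bound variable is not free in the other side):
  exists t. forall m. exists n. forall q. (~F(t,t) & ~F(m,m) & F(n,q) & ~F(q,n))
The quantifier exists m sits under an odd number of negations (counting the antecedent side of each →), so it flips to forall m.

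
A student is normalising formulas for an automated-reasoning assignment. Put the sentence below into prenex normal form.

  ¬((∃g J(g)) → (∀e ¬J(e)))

∃g ∃e (J(g) ∧ J(e))

Eliminate → and ↔ using ¬ and ∨.
  ¬(¬(∃g J(g)) ∨ (∀e ¬J(e)))
Push ¬ through the quantifiers and connectives to reach negation normal form:
  (∃g J(g)) ∧ (∃e J(e))
All bound variables are already distinct, so no renaming is needed.
Pull the quantifiers to the front (each side's bound variable is not free in the other side):
  ∃g ∃e (J(g) ∧ J(e))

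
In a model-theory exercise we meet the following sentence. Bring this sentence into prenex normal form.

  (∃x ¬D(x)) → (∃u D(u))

First replace A → B with ¬A ∨ B.
  ¬(∃x ¬D(x)) ∨ (∃u D(u))
Drive negations inward (¬∀x A ≡ ∃x ¬A, ¬∃x A ≡ ∀x ¬A, De Morgan for ∧/∨):
  (∀x D(x)) ∨ (∃u D(u))
All bound variables are already distinct, so no renaming is needed.
Extract every quantifier outward, since the variables are now distinct and don't occur free across branches:
  ∀x ∃u (D(x) ∨ D(u))

∀x ∃u (D(x) ∨ D(u))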